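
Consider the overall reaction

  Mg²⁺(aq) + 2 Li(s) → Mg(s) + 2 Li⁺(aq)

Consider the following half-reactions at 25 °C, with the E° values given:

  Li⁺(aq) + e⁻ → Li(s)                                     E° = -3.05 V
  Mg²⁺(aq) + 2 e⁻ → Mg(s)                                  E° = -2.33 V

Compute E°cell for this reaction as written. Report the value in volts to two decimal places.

+0.72 V

The Mg²⁺/Mg couple has the higher reduction potential, so it is the cathode; Li⁺/Li is oxidised at the anode.
E°cell = E°(cathode) − E°(anode) = (-2.33) − (-3.05) = +0.72 V.
Since E°cell > 0, the reaction is spontaneous under standard conditions.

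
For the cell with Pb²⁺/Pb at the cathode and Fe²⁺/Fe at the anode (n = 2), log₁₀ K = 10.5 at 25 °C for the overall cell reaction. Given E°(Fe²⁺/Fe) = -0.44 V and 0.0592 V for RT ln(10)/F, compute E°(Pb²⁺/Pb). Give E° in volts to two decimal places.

-0.13 V

E°cell = (0.0592/n)·log K = (0.0592/2)(10.5) = +0.311 V.
Since Pb²⁺/Pb is the cathode and Fe²⁺/Fe the anode, E°cell = E°(Pb²⁺/Pb) − E°(Fe²⁺/Fe).
So E°(Pb²⁺/Pb) = E°cell + E°(Fe²⁺/Fe) = +0.311 + (-0.44) = -0.13 V.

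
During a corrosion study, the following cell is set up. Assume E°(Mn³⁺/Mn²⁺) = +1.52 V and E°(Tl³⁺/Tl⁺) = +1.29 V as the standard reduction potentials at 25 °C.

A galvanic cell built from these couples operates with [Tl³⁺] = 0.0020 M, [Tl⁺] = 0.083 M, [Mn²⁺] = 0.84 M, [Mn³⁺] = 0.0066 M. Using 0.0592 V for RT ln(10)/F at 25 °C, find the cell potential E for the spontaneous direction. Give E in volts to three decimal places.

Mn³⁺/Mn²⁺ is the cathode (higher E°), Tl³⁺/Tl⁺ the anode: E°cell = +1.52 − (+1.29) = +0.23 V, n = 2.
Overall: 2 Mn³⁺(aq) + Tl⁺(aq) → 2 Mn²⁺(aq) + Tl³⁺(aq)
Q = [Mn²⁺]^2·[Tl³⁺] / ([Mn³⁺]^2·[Tl⁺]); log Q = 2.591.
E = E° − (0.0592/n) log Q = +0.23 − (0.0592/2)(2.591) = +0.153 V.

+0.153 V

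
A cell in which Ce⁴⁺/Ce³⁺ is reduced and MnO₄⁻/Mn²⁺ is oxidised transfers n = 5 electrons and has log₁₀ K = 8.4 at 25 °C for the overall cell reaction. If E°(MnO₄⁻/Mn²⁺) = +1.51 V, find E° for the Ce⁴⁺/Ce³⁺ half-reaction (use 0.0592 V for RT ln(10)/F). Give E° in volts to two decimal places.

E°cell = (0.0592/n)·log K = (0.0592/5)(8.4) = +0.099 V.
Since Ce⁴⁺/Ce³⁺ is the cathode and MnO₄⁻/Mn²⁺ the anode, E°cell = E°(Ce⁴⁺/Ce³⁺) − E°(MnO₄⁻/Mn²⁺).
So E°(Ce⁴⁺/Ce³⁺) = E°cell + E°(MnO₄⁻/Mn²⁺) = +0.099 + (+1.51) = +1.61 V.

+1.61 V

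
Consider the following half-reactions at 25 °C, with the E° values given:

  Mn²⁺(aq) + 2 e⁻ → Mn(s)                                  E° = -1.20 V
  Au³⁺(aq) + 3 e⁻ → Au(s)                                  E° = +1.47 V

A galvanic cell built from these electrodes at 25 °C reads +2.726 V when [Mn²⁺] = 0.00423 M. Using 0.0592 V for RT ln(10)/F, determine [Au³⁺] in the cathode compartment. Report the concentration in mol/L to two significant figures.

0.19 M

Au³⁺/Au is the cathode, Mn²⁺/Mn the anode: E°cell = +2.67 V, n = 6.
Overall reaction: 2 Au³⁺(aq) + 3 Mn(s) → 2 Au(s) + 3 Mn²⁺(aq); Q = [Mn²⁺]^3/[Au³⁺]^2.
From E = E° − (0.0592/n) log Q: log Q = (E° − E)·n/0.0592 = (+2.67 − (+2.726))·6/0.0592 = -5.6757.
So 2·log[Au³⁺] = 3·log(0.00423) − log Q = -7.1210 − (-5.6757) = -1.4453; log[Au³⁺] = -1.4453 / 2 = -0.7227; [Au³⁺] = 10^(-0.7227) ≈ 0.19 M.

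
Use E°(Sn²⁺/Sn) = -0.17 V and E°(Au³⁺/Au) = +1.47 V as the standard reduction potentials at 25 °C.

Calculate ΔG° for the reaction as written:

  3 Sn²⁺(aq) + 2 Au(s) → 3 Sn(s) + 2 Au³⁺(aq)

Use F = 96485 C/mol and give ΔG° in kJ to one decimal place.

As written, Sn²⁺/Sn is reduced (cathode) and Au³⁺/Au is oxidised (anode), so E°cell = (-0.17) − (+1.47) = -1.64 V.
Balancing electrons gives n = 6.
ΔG° = −nFE° = −(6)(96485)(-1.64) = 949,412 J = +949.4 kJ.

+949.4 kJ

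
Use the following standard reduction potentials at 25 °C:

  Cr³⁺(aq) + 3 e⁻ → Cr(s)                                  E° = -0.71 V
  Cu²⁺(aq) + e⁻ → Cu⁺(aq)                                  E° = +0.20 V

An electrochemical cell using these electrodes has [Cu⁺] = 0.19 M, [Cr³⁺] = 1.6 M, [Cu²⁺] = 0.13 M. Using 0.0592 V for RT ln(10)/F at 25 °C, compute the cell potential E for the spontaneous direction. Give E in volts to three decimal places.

+0.896 V

Cu²⁺/Cu⁺ is the cathode (higher E°), Cr³⁺/Cr the anode: E°cell = +0.20 − (-0.71) = +0.91 V, n = 3.
Overall: 3 Cu²⁺(aq) + Cr(s) → 3 Cu⁺(aq) + Cr³⁺(aq)
Q = [Cu⁺]^3·[Cr³⁺] / ([Cu²⁺]^3); log Q = 0.699.
E = E° − (0.0592/n) log Q = +0.91 − (0.0592/3)(0.699) = +0.896 V.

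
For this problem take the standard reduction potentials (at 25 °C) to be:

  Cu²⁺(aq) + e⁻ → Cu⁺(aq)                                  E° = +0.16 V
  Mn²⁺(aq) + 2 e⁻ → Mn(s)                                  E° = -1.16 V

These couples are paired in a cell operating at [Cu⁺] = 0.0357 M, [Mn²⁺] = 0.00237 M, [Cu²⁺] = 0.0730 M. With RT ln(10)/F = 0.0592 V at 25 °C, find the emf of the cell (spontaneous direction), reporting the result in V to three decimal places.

Cu²⁺/Cu⁺ is the cathode (higher E°), Mn²⁺/Mn the anode: E°cell = +0.16 − (-1.16) = +1.32 V, n = 2.
Overall: 2 Cu²⁺(aq) + Mn(s) → 2 Cu⁺(aq) + Mn²⁺(aq)
Q = [Cu⁺]^2·[Mn²⁺] / ([Cu²⁺]^2); log Q = -3.247.
E = E° − (0.0592/n) log Q = +1.32 − (0.0592/2)(-3.247) = +1.416 V.

+1.416 V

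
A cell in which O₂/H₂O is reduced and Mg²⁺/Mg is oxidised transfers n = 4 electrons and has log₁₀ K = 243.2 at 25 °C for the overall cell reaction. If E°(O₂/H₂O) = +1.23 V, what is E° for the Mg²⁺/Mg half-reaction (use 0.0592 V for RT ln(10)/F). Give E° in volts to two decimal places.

E°cell = (0.0592/n)·log K = (0.0592/4)(243.2) = +3.599 V.
Since O₂/H₂O is the cathode and Mg²⁺/Mg the anode, E°cell = E°(O₂/H₂O) − E°(Mg²⁺/Mg).
So E°(Mg²⁺/Mg) = E°(O₂/H₂O) − E°cell = (+1.23) − (+3.599) = -2.37 V.

-2.37 V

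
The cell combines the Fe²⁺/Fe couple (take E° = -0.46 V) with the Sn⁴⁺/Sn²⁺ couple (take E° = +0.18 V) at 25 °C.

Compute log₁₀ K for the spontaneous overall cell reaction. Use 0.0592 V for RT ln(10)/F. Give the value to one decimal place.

Cathode: Sn⁴⁺/Sn²⁺; anode: Fe²⁺/Fe. E°cell = +0.64 V, n = 2.
log K = nE°cell / 0.0592 = (2)(+0.64) / 0.0592 = 21.6.

21.6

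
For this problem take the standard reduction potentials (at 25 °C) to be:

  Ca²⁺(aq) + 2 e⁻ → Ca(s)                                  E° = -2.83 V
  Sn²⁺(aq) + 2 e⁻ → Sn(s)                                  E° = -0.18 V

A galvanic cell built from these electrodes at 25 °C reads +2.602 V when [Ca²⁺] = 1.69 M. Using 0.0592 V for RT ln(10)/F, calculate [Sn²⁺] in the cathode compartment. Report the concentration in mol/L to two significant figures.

0.040 M

Sn²⁺/Sn is the cathode, Ca²⁺/Ca the anode: E°cell = +2.65 V, n = 2.
Overall reaction: Sn²⁺(aq) + Ca(s) → Sn(s) + Ca²⁺(aq); Q = [Ca²⁺]^1/[Sn²⁺]^1.
From E = E° − (0.0592/n) log Q: log Q = (E° − E)·n/0.0592 = (+2.65 − (+2.602))·2/0.0592 = 1.6216.
So 1·log[Sn²⁺] = 1·log(1.69) − log Q = 0.2279 − (1.6216) = -1.3937; [Sn²⁺] = 10^(-1.3937) ≈ 0.040 M.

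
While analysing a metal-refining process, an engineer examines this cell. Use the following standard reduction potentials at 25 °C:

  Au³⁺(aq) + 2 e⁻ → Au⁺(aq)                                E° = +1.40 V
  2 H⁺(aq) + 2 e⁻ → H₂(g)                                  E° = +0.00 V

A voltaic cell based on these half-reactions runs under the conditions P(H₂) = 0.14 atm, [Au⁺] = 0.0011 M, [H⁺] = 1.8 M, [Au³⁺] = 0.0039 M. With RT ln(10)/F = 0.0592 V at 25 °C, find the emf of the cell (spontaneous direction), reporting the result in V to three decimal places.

+1.376 V

Au³⁺/Au⁺ is the cathode (higher E°), H⁺/H₂ the anode: E°cell = +1.40 − (+0.00) = +1.40 V, n = 2.
Overall: Au³⁺(aq) + H₂(g) → Au⁺(aq) + 2 H⁺(aq)
Q = [Au⁺]·[H⁺]^2 / ([Au³⁺]·P(H₂)); log Q = 0.815.
E = E° − (0.0592/n) log Q = +1.40 − (0.0592/2)(0.815) = +1.376 V.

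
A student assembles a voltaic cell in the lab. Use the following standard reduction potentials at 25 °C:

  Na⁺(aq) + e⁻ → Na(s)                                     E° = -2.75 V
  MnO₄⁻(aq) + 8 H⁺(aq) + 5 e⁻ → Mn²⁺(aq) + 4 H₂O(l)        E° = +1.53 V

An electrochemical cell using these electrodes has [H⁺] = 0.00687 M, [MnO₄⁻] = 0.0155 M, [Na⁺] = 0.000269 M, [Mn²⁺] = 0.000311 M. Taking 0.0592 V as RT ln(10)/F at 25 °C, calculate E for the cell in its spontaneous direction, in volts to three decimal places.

+4.307 V

MnO₄⁻/Mn²⁺ is the cathode (higher E°), Na⁺/Na the anode: E°cell = +1.53 − (-2.75) = +4.28 V, n = 5.
Overall: MnO₄⁻(aq) + 8 H⁺(aq) + 5 Na(s) → Mn²⁺(aq) + 4 H₂O(l) + 5 Na⁺(aq)
Q = [Mn²⁺]·[Na⁺]^5 / ([MnO₄⁻]·[H⁺]^8); log Q = -2.244.
E = E° − (0.0592/n) log Q = +4.28 − (0.0592/5)(-2.244) = +4.307 V.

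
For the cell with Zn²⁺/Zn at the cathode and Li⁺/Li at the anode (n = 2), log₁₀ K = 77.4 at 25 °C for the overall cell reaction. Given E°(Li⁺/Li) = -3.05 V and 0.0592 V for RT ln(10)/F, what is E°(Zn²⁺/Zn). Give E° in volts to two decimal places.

E°cell = (0.0592/n)·log K = (0.0592/2)(77.4) = +2.291 V.
Since Zn²⁺/Zn is the cathode and Li⁺/Li the anode, E°cell = E°(Zn²⁺/Zn) − E°(Li⁺/Li).
So E°(Zn²⁺/Zn) = E°cell + E°(Li⁺/Li) = +2.291 + (-3.05) = -0.76 V.

-0.76 V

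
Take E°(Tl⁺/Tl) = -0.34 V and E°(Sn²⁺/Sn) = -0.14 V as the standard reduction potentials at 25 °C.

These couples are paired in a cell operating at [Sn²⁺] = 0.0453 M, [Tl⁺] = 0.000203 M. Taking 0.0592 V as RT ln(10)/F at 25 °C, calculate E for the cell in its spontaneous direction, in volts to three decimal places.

Sn²⁺/Sn is the cathode (higher E°), Tl⁺/Tl the anode: E°cell = -0.14 − (-0.34) = +0.20 V, n = 2.
Overall: Sn²⁺(aq) + 2 Tl(s) → Sn(s) + 2 Tl⁺(aq)
Q = [Tl⁺]^2 / ([Sn²⁺]); log Q = -6.041.
E = E° − (0.0592/n) log Q = +0.20 − (0.0592/2)(-6.041) = +0.379 V.

+0.379 V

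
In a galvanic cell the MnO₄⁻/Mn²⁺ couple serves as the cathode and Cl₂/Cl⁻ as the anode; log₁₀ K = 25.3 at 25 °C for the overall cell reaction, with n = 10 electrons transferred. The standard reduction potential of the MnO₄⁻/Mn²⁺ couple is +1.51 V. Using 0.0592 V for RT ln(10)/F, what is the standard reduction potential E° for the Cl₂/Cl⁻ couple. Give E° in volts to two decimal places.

+1.36 V

E°cell = (0.0592/n)·log K = (0.0592/10)(25.3) = +0.150 V.
Since MnO₄⁻/Mn²⁺ is the cathode and Cl₂/Cl⁻ the anode, E°cell = E°(MnO₄⁻/Mn²⁺) − E°(Cl₂/Cl⁻).
So E°(Cl₂/Cl⁻) = E°(MnO₄⁻/Mn²⁺) − E°cell = (+1.51) − (+0.150) = +1.36 V.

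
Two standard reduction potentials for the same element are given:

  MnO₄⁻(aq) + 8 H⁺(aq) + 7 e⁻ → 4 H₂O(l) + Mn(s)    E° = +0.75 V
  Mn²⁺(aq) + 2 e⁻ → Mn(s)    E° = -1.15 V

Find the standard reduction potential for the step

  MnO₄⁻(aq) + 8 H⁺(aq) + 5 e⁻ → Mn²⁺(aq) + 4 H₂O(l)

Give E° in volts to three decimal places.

Sequential free energies add, so n₃E°₃ = n₁E°₁ + n₂E°₂.
With n₃ = 7, and the known step contributing 2×(-1.15) V, the unknown satisfies 5·E° = 7×(+0.75) − 2×(-1.15) = +7.550.
E° = +7.550 / 5 = +1.510 V.

+1.510 V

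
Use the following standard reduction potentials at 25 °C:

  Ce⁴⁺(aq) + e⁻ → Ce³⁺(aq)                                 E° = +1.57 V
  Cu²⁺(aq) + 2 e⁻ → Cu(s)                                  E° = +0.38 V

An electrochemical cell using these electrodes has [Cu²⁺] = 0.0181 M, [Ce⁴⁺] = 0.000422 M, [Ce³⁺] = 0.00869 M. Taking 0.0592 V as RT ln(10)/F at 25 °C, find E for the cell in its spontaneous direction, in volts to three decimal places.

+1.164 V

Ce⁴⁺/Ce³⁺ is the cathode (higher E°), Cu²⁺/Cu the anode: E°cell = +1.57 − (+0.38) = +1.19 V, n = 2.
Overall: 2 Ce⁴⁺(aq) + Cu(s) → 2 Ce³⁺(aq) + Cu²⁺(aq)
Q = [Ce³⁺]^2·[Cu²⁺] / ([Ce⁴⁺]^2); log Q = 0.885.
E = E° − (0.0592/n) log Q = +1.19 − (0.0592/2)(0.885) = +1.164 V.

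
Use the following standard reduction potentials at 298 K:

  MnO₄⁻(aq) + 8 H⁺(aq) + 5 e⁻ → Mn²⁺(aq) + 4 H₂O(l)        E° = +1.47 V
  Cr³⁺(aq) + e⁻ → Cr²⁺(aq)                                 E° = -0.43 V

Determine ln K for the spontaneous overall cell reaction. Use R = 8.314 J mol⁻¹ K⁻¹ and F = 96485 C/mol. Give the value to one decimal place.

370.0

Cathode: MnO₄⁻/Mn²⁺; anode: Cr³⁺/Cr²⁺. E°cell = (+1.47) − (-0.43) = +1.90 V, with n = 5.
ΔG° = −nFE° = −RT ln K, so ln K = nFE°/(RT) = (5)(96485)(+1.90) / ((8.314)(298)) = 369.962.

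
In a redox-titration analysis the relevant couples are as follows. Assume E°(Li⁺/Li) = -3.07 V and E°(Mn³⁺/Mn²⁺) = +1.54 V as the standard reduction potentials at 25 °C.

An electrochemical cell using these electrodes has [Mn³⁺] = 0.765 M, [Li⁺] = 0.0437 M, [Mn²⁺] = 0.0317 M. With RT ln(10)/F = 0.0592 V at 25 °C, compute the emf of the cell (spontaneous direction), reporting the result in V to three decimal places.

+4.772 V

Mn³⁺/Mn²⁺ is the cathode (higher E°), Li⁺/Li the anode: E°cell = +1.54 − (-3.07) = +4.61 V, n = 1.
Overall: Mn³⁺(aq) + Li(s) → Mn²⁺(aq) + Li⁺(aq)
Q = [Mn²⁺]·[Li⁺] / ([Mn³⁺]); log Q = -2.742.
E = E° − (0.0592/n) log Q = +4.61 − (0.0592/1)(-2.742) = +4.772 V.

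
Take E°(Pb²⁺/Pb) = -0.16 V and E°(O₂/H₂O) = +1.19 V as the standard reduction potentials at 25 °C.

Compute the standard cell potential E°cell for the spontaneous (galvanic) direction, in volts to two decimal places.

The O₂/H₂O couple has the higher reduction potential, so it is the cathode; Pb²⁺/Pb is oxidised at the anode.
E°cell = E°(cathode) − E°(anode) = (+1.19) − (-0.16) = +1.35 V.
Since E°cell > 0, the reaction is spontaneous under standard conditions.

+1.35 V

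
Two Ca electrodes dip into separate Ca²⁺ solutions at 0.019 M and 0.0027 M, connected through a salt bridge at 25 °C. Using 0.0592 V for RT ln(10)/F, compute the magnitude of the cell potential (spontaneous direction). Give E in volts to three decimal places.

+0.025 V

For a concentration cell E°cell = 0. The 0.019 M side is the cathode (reduction is favoured where [Ca²⁺] is higher).
With n = 2, E = −(0.0592/2) log([Ca²⁺]ₐₙ/[Ca²⁺]꜀ₐₜ) = −(0.0592/2) log(0.0027/0.019) = −(0.0592/2)(-0.847) = +0.025 V.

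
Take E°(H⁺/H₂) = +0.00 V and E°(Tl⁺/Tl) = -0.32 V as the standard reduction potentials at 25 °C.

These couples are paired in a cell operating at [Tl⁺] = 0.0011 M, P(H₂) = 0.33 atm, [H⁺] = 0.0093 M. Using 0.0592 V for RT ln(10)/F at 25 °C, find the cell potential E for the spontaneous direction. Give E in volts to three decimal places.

H⁺/H₂ is the cathode (higher E°), Tl⁺/Tl the anode: E°cell = +0.00 − (-0.32) = +0.32 V, n = 2.
Overall: 2 H⁺(aq) + 2 Tl(s) → H₂(g) + 2 Tl⁺(aq)
Q = P(H₂)·[Tl⁺]^2 / ([H⁺]^2); log Q = -2.336.
E = E° − (0.0592/n) log Q = +0.32 − (0.0592/2)(-2.336) = +0.389 V.

+0.389 V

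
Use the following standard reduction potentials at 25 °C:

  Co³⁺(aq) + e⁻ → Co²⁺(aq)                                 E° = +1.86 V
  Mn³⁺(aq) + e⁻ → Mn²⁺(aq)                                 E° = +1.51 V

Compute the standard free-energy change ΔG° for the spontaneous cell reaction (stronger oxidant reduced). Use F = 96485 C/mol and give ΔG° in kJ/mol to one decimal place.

-33.8 kJ/mol

Co³⁺/Co²⁺ (E° = +1.86 V) is the cathode; Mn³⁺/Mn²⁺ (E° = +1.51 V) is the anode, so E°cell = +0.35 V.
Balancing electrons gives n = 1 (lcm of 1 and 1).
ΔG° = −nFE° = −(1)(96485)(+0.35) = -33,770 J = -33.8 kJ/mol.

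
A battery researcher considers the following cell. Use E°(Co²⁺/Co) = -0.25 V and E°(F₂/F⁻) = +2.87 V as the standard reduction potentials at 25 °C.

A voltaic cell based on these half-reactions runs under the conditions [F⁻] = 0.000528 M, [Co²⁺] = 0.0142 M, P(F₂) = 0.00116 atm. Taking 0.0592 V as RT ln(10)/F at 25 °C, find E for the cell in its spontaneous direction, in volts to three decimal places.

+3.282 V

F₂/F⁻ is the cathode (higher E°), Co²⁺/Co the anode: E°cell = +2.87 − (-0.25) = +3.12 V, n = 2.
Overall: F₂(g) + Co(s) → 2 F⁻(aq) + Co²⁺(aq)
Q = [F⁻]^2·[Co²⁺] / (P(F₂)); log Q = -5.467.
E = E° − (0.0592/n) log Q = +3.12 − (0.0592/2)(-5.467) = +3.282 V.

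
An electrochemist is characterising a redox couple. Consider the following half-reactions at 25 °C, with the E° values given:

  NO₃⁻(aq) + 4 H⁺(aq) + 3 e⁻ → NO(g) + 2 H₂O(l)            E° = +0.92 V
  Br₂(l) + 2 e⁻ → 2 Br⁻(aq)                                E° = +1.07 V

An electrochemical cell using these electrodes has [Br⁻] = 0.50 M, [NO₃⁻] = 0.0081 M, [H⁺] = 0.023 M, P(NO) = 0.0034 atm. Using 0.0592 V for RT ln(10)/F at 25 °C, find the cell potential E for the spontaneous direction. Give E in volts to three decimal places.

Br₂/Br⁻ is the cathode (higher E°), NO₃⁻/NO the anode: E°cell = +1.07 − (+0.92) = +0.15 V, n = 6.
Overall: 3 Br₂(l) + 2 NO(g) + 4 H₂O(l) → 6 Br⁻(aq) + 2 NO₃⁻(aq) + 8 H⁺(aq)
Q = [Br⁻]^6·[NO₃⁻]^2·[H⁺]^8 / (P(NO)^2); log Q = -14.158.
E = E° − (0.0592/n) log Q = +0.15 − (0.0592/6)(-14.158) = +0.290 V.

+0.290 V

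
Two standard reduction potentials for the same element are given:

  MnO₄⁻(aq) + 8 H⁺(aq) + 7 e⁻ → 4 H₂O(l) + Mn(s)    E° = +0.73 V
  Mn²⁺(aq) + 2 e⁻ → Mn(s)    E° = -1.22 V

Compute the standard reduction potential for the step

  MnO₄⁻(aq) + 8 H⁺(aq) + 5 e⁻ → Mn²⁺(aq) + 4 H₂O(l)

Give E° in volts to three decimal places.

Sequential free energies add, so n₃E°₃ = n₁E°₁ + n₂E°₂.
With n₃ = 7, and the known step contributing 2×(-1.22) V, the unknown satisfies 5·E° = 7×(+0.73) − 2×(-1.22) = +7.550.
E° = +7.550 / 5 = +1.510 V.

+1.510 V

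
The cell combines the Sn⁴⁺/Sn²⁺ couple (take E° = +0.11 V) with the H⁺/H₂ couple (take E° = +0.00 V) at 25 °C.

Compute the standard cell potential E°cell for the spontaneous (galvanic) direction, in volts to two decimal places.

The Sn⁴⁺/Sn²⁺ couple has the higher reduction potential, so it is the cathode; H⁺/H₂ is oxidised at the anode.
E°cell = E°(cathode) − E°(anode) = (+0.11) − (+0.00) = +0.11 V.
Since E°cell > 0, the reaction is spontaneous under standard conditions.

+0.11 V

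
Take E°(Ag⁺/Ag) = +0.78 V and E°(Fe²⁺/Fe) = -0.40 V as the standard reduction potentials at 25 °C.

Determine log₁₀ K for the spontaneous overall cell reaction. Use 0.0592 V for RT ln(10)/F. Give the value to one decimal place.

Cathode: Ag⁺/Ag; anode: Fe²⁺/Fe. E°cell = +1.18 V, n = 2.
log K = nE°cell / 0.0592 = (2)(+1.18) / 0.0592 = 39.9.

39.9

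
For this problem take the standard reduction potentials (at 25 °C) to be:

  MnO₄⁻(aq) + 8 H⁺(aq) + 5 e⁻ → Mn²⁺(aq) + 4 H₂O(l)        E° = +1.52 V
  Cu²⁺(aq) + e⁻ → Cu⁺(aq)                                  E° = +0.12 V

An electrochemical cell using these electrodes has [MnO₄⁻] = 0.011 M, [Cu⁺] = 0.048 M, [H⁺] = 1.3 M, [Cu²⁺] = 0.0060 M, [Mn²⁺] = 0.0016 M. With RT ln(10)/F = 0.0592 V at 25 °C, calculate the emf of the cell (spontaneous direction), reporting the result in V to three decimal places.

+1.474 V

MnO₄⁻/Mn²⁺ is the cathode (higher E°), Cu²⁺/Cu⁺ the anode: E°cell = +1.52 − (+0.12) = +1.40 V, n = 5.
Overall: MnO₄⁻(aq) + 8 H⁺(aq) + 5 Cu⁺(aq) → Mn²⁺(aq) + 4 H₂O(l) + 5 Cu²⁺(aq)
Q = [Mn²⁺]·[Cu²⁺]^5 / ([MnO₄⁻]·[H⁺]^8·[Cu⁺]^5); log Q = -6.264.
E = E° − (0.0592/n) log Q = +1.40 − (0.0592/5)(-6.264) = +1.474 V.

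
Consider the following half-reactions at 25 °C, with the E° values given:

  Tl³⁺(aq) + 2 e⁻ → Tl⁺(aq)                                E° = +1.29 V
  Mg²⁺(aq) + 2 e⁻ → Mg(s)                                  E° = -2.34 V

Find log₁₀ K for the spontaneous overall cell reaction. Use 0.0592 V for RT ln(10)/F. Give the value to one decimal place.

122.6

Cathode: Tl³⁺/Tl⁺; anode: Mg²⁺/Mg. E°cell = +3.63 V, n = 2.
log K = nE°cell / 0.0592 = (2)(+3.63) / 0.0592 = 122.6.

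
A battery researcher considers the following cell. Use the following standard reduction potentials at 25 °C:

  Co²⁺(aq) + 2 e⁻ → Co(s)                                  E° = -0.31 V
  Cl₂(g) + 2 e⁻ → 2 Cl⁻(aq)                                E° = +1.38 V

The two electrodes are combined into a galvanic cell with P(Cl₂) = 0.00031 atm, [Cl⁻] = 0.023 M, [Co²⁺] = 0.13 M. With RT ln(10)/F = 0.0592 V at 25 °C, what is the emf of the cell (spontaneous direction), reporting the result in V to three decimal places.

Cl₂/Cl⁻ is the cathode (higher E°), Co²⁺/Co the anode: E°cell = +1.38 − (-0.31) = +1.69 V, n = 2.
Overall: Cl₂(g) + Co(s) → 2 Cl⁻(aq) + Co²⁺(aq)
Q = [Cl⁻]^2·[Co²⁺] / (P(Cl₂)); log Q = -0.654.
E = E° − (0.0592/n) log Q = +1.69 − (0.0592/2)(-0.654) = +1.709 V.

+1.709 V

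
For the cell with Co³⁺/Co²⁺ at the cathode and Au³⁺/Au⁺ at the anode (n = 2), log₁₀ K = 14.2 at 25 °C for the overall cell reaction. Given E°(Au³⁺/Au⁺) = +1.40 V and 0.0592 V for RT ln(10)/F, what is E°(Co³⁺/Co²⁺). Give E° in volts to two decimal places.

+1.82 V

E°cell = (0.0592/n)·log K = (0.0592/2)(14.2) = +0.420 V.
Since Co³⁺/Co²⁺ is the cathode and Au³⁺/Au⁺ the anode, E°cell = E°(Co³⁺/Co²⁺) − E°(Au³⁺/Au⁺).
So E°(Co³⁺/Co²⁺) = E°cell + E°(Au³⁺/Au⁺) = +0.420 + (+1.40) = +1.82 V.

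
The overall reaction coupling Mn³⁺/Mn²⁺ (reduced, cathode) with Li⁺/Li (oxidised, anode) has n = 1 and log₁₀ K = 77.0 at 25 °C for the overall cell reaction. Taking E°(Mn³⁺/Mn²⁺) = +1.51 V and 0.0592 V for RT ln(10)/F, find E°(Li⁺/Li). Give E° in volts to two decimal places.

-3.05 V

E°cell = (0.0592/n)·log K = (0.0592/1)(77.0) = +4.558 V.
Since Mn³⁺/Mn²⁺ is the cathode and Li⁺/Li the anode, E°cell = E°(Mn³⁺/Mn²⁺) − E°(Li⁺/Li).
So E°(Li⁺/Li) = E°(Mn³⁺/Mn²⁺) − E°cell = (+1.51) − (+4.558) = -3.05 V.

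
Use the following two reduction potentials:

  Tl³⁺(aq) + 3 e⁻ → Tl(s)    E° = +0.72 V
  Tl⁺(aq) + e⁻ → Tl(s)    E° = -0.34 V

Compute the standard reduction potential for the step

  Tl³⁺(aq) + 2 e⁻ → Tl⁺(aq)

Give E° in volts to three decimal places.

Sequential free energies add, so n₃E°₃ = n₁E°₁ + n₂E°₂.
With n₃ = 3, and the known step contributing 1×(-0.34) V, the unknown satisfies 2·E° = 3×(+0.72) − 1×(-0.34) = +2.500.
E° = +2.500 / 2 = +1.250 V.

+1.250 V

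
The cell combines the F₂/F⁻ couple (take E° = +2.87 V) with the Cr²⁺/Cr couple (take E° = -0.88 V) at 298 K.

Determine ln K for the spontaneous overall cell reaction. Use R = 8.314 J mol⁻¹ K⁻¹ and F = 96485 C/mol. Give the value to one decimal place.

Cathode: F₂/F⁻; anode: Cr²⁺/Cr. E°cell = (+2.87) − (-0.88) = +3.75 V, with n = 2.
ΔG° = −nFE° = −RT ln K, so ln K = nFE°/(RT) = (2)(96485)(+3.75) / ((8.314)(298)) = 292.075.

292.1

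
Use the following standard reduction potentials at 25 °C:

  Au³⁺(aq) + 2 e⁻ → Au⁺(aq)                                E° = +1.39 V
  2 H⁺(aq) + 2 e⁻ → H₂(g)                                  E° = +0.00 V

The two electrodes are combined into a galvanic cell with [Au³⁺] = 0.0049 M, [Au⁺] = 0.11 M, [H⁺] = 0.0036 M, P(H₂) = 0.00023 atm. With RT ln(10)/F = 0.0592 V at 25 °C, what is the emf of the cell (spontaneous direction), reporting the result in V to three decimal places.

+1.387 V

Au³⁺/Au⁺ is the cathode (higher E°), H⁺/H₂ the anode: E°cell = +1.39 − (+0.00) = +1.39 V, n = 2.
Overall: Au³⁺(aq) + H₂(g) → Au⁺(aq) + 2 H⁺(aq)
Q = [Au⁺]·[H⁺]^2 / ([Au³⁺]·P(H₂)); log Q = 0.102.
E = E° − (0.0592/n) log Q = +1.39 − (0.0592/2)(0.102) = +1.387 V.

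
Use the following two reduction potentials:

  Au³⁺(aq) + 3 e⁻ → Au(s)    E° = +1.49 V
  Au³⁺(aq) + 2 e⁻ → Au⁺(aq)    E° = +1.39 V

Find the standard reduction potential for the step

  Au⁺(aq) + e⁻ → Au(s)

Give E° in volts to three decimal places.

+1.690 V

Sequential free energies add, so n₃E°₃ = n₁E°₁ + n₂E°₂.
With n₃ = 3, and the known step contributing 2×(+1.39) V, the unknown satisfies 1·E° = 3×(+1.49) − 2×(+1.39) = +1.690.
E° = +1.690 / 1 = +1.690 V.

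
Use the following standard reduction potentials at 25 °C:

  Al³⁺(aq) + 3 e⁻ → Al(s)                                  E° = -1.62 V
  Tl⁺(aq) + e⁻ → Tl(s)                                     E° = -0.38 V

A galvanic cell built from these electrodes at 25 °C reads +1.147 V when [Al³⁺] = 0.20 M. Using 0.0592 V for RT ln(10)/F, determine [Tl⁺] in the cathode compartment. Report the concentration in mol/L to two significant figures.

0.016 M

Tl⁺/Tl is the cathode, Al³⁺/Al the anode: E°cell = +1.24 V, n = 3.
Overall reaction: 3 Tl⁺(aq) + Al(s) → 3 Tl(s) + Al³⁺(aq); Q = [Al³⁺]^1/[Tl⁺]^3.
From E = E° − (0.0592/n) log Q: log Q = (E° − E)·n/0.0592 = (+1.24 − (+1.147))·3/0.0592 = 4.7128.
So 3·log[Tl⁺] = 1·log(0.2) − log Q = -0.6990 − (4.7128) = -5.4118; log[Tl⁺] = -5.4118 / 3 = -1.8039; [Tl⁺] = 10^(-1.8039) ≈ 0.016 M.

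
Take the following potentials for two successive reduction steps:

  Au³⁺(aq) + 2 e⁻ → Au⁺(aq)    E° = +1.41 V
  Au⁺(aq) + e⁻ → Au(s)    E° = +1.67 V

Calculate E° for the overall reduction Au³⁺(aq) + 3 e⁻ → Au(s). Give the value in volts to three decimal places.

Adding the free-energy changes (−nFE°) of the two steps gives −n₃FE°₃ = −n₁FE°₁ − n₂FE°₂.
E°₃ = (2×+1.41 + 1×+1.67) / 3 = (+4.490) / 3 = +1.497 V.

+1.497 V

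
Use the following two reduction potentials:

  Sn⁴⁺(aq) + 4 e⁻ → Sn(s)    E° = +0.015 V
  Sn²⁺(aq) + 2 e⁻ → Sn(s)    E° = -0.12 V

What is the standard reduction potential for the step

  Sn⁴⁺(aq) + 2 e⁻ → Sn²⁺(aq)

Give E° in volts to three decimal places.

Sequential free energies add, so n₃E°₃ = n₁E°₁ + n₂E°₂.
With n₃ = 4, and the known step contributing 2×(-0.12) V, the unknown satisfies 2·E° = 4×(+0.015) − 2×(-0.12) = +0.300.
E° = +0.300 / 2 = +0.150 V.

+0.150 V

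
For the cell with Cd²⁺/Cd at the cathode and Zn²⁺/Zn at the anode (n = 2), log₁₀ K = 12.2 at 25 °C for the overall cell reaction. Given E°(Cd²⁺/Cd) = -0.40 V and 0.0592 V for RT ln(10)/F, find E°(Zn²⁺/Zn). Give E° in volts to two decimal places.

E°cell = (0.0592/n)·log K = (0.0592/2)(12.2) = +0.361 V.
Since Cd²⁺/Cd is the cathode and Zn²⁺/Zn the anode, E°cell = E°(Cd²⁺/Cd) − E°(Zn²⁺/Zn).
So E°(Zn²⁺/Zn) = E°(Cd²⁺/Cd) − E°cell = (-0.40) − (+0.361) = -0.76 V.

-0.76 V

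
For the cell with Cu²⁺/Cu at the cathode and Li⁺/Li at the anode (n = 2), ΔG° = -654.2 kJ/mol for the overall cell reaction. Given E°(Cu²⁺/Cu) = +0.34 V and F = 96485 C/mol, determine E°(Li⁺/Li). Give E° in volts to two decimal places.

E°cell = −ΔG°/(nF) = −(-654.2×10³)/((2)(96485)) = +3.390 V.
Since Cu²⁺/Cu is the cathode and Li⁺/Li the anode, E°cell = E°(Cu²⁺/Cu) − E°(Li⁺/Li).
So E°(Li⁺/Li) = E°(Cu²⁺/Cu) − E°cell = (+0.34) − (+3.390) = -3.05 V.

-3.05 V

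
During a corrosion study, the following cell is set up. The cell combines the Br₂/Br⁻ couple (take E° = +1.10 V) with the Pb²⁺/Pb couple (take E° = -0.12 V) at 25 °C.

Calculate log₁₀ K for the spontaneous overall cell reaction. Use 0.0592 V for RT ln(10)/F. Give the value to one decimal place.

41.2

Cathode: Br₂/Br⁻; anode: Pb²⁺/Pb. E°cell = +1.22 V, n = 2.
log K = nE°cell / 0.0592 = (2)(+1.22) / 0.0592 = 41.2.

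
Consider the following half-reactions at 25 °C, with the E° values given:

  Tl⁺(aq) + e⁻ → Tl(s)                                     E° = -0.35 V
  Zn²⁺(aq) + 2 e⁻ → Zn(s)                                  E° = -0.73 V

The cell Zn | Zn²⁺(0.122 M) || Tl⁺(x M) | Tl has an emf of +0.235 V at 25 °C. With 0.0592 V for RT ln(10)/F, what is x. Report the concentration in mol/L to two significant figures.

Tl⁺/Tl is the cathode, Zn²⁺/Zn the anode: E°cell = +0.38 V, n = 2.
Overall reaction: 2 Tl⁺(aq) + Zn(s) → 2 Tl(s) + Zn²⁺(aq); Q = [Zn²⁺]^1/[Tl⁺]^2.
From E = E° − (0.0592/n) log Q: log Q = (E° − E)·n/0.0592 = (+0.38 − (+0.235))·2/0.0592 = 4.8986.
So 2·log[Tl⁺] = 1·log(0.122) − log Q = -0.9136 − (4.8986) = -5.8122; log[Tl⁺] = -5.8122 / 2 = -2.9061; [Tl⁺] = 10^(-2.9061) ≈ 0.0012 M.

0.0012 M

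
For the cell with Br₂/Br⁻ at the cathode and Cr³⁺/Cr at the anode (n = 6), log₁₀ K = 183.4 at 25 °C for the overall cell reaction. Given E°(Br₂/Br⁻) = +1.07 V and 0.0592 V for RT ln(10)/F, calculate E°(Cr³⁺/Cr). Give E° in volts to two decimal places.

E°cell = (0.0592/n)·log K = (0.0592/6)(183.4) = +1.810 V.
Since Br₂/Br⁻ is the cathode and Cr³⁺/Cr the anode, E°cell = E°(Br₂/Br⁻) − E°(Cr³⁺/Cr).
So E°(Cr³⁺/Cr) = E°(Br₂/Br⁻) − E°cell = (+1.07) − (+1.810) = -0.74 V.

-0.74 V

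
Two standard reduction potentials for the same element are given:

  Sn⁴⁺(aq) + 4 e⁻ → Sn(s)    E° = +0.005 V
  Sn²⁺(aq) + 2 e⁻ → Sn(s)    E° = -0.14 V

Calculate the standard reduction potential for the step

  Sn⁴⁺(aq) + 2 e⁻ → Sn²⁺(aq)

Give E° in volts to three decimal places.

Sequential free energies add, so n₃E°₃ = n₁E°₁ + n₂E°₂.
With n₃ = 4, and the known step contributing 2×(-0.14) V, the unknown satisfies 2·E° = 4×(+0.005) − 2×(-0.14) = +0.300.
E° = +0.300 / 2 = +0.150 V.

+0.150 V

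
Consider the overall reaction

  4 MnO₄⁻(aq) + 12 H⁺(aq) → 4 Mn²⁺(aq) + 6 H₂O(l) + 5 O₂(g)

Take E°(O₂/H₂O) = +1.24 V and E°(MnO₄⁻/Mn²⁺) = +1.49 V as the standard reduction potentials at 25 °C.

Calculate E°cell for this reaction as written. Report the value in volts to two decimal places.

The MnO₄⁻/Mn²⁺ couple has the higher reduction potential, so it is the cathode; O₂/H₂O is oxidised at the anode.
E°cell = E°(cathode) − E°(anode) = (+1.49) − (+1.24) = +0.25 V.

+0.25 V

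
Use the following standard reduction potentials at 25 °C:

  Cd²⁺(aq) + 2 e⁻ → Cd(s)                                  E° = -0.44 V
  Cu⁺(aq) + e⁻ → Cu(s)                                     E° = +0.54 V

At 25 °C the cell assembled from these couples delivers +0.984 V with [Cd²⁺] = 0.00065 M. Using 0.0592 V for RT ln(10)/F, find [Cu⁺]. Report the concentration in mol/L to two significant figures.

0.030 M

Cu⁺/Cu is the cathode, Cd²⁺/Cd the anode: E°cell = +0.98 V, n = 2.
Overall reaction: 2 Cu⁺(aq) + Cd(s) → 2 Cu(s) + Cd²⁺(aq); Q = [Cd²⁺]^1/[Cu⁺]^2.
From E = E° − (0.0592/n) log Q: log Q = (E° − E)·n/0.0592 = (+0.98 − (+0.984))·2/0.0592 = -0.1351.
So 2·log[Cu⁺] = 1·log(0.00065) − log Q = -3.1871 − (-0.1351) = -3.0520; log[Cu⁺] = -3.0520 / 2 = -1.5260; [Cu⁺] = 10^(-1.5260) ≈ 0.030 M.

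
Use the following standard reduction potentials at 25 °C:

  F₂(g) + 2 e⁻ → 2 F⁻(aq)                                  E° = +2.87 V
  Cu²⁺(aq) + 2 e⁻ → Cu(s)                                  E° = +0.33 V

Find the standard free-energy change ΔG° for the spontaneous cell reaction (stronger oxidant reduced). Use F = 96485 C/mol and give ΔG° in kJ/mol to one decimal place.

-490.1 kJ/mol

F₂/F⁻ (E° = +2.87 V) is the cathode; Cu²⁺/Cu (E° = +0.33 V) is the anode, so E°cell = +2.54 V.
Balancing electrons gives n = 2 (lcm of 2 and 2).
ΔG° = −nFE° = −(2)(96485)(+2.54) = -490,144 J = -490.1 kJ/mol.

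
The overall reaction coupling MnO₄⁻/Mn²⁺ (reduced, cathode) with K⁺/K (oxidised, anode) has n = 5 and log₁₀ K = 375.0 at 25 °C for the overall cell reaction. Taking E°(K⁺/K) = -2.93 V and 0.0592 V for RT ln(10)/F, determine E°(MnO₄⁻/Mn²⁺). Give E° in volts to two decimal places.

E°cell = (0.0592/n)·log K = (0.0592/5)(375.0) = +4.440 V.
Since MnO₄⁻/Mn²⁺ is the cathode and K⁺/K the anode, E°cell = E°(MnO₄⁻/Mn²⁺) − E°(K⁺/K).
So E°(MnO₄⁻/Mn²⁺) = E°cell + E°(K⁺/K) = +4.440 + (-2.93) = +1.51 V.

+1.51 V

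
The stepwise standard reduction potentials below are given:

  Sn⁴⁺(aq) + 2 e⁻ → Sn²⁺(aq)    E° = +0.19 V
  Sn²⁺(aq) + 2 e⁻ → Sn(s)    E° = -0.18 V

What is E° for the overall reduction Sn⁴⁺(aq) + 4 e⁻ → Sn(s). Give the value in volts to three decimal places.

+0.005 V

Standard free energies of sequential steps add: ΔG°₃ = ΔG°₁ + ΔG°₂, so n₃E°₃ = n₁E°₁ + n₂E°₂.
E°₃ = (2×+0.19 + 2×-0.18) / 4 = (+0.020) / 4 = +0.005 V.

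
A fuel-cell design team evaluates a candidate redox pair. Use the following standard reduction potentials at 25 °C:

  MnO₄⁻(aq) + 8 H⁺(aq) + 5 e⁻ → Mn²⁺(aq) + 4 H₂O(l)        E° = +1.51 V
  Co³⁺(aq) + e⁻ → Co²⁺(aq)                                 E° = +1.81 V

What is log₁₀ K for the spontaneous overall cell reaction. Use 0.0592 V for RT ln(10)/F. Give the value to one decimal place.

25.3

Cathode: Co³⁺/Co²⁺; anode: MnO₄⁻/Mn²⁺. E°cell = +0.30 V, n = 5.
log K = nE°cell / 0.0592 = (5)(+0.30) / 0.0592 = 25.3.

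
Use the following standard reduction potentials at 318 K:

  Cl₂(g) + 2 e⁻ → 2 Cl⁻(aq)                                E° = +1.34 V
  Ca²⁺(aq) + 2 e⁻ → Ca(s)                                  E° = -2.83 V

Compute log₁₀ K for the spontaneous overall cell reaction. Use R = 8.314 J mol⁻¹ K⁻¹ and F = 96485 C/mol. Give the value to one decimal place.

132.2

Cathode: Cl₂/Cl⁻; anode: Ca²⁺/Ca. E°cell = (+1.34) − (-2.83) = +4.17 V, with n = 2.
ΔG° = −nFE° = −RT ln K, so ln K = nFE°/(RT) = (2)(96485)(+4.17) / ((8.314)(318)) = 304.361.
log₁₀ K = 304.361 / ln 10 = 132.2.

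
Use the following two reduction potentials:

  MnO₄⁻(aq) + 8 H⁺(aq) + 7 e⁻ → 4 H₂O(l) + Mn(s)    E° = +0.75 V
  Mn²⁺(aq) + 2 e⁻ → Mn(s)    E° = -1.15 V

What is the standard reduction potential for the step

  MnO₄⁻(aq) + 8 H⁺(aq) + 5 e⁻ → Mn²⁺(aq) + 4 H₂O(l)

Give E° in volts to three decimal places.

Sequential free energies add, so n₃E°₃ = n₁E°₁ + n₂E°₂.
With n₃ = 7, and the known step contributing 2×(-1.15) V, the unknown satisfies 5·E° = 7×(+0.75) − 2×(-1.15) = +7.550.
E° = +7.550 / 5 = +1.510 V.

+1.510 V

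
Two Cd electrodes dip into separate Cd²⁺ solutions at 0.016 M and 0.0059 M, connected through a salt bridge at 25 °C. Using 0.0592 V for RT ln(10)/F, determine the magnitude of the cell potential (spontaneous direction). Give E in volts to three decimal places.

+0.013 V

For a concentration cell E°cell = 0. The 0.016 M side is the cathode (reduction is favoured where [Cd²⁺] is higher).
With n = 2, E = −(0.0592/2) log([Cd²⁺]ₐₙ/[Cd²⁺]꜀ₐₜ) = −(0.0592/2) log(0.0059/0.016) = −(0.0592/2)(-0.433) = +0.013 V.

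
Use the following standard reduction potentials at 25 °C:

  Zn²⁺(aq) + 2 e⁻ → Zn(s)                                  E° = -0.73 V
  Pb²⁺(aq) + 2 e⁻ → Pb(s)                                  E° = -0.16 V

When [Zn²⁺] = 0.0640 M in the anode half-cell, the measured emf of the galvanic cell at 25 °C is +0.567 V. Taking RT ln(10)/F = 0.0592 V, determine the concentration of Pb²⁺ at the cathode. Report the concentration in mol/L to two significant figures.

Pb²⁺/Pb is the cathode, Zn²⁺/Zn the anode: E°cell = +0.57 V, n = 2.
Overall reaction: Pb²⁺(aq) + Zn(s) → Pb(s) + Zn²⁺(aq); Q = [Zn²⁺]^1/[Pb²⁺]^1.
From E = E° − (0.0592/n) log Q: log Q = (E° − E)·n/0.0592 = (+0.57 − (+0.567))·2/0.0592 = 0.1014.
So 1·log[Pb²⁺] = 1·log(0.064) − log Q = -1.1938 − (0.1014) = -1.2952; [Pb²⁺] = 10^(-1.2952) ≈ 0.051 M.

0.051 M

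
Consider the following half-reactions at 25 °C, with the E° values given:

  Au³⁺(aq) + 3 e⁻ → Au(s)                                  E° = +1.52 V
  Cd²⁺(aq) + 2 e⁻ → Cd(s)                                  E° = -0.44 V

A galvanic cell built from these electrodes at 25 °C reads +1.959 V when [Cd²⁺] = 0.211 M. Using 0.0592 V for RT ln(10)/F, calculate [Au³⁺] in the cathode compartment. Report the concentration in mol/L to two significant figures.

0.086 M

Au³⁺/Au is the cathode, Cd²⁺/Cd the anode: E°cell = +1.96 V, n = 6.
Overall reaction: 2 Au³⁺(aq) + 3 Cd(s) → 2 Au(s) + 3 Cd²⁺(aq); Q = [Cd²⁺]^3/[Au³⁺]^2.
From E = E° − (0.0592/n) log Q: log Q = (E° − E)·n/0.0592 = (+1.96 − (+1.959))·6/0.0592 = 0.1014.
So 2·log[Au³⁺] = 3·log(0.211) − log Q = -2.0272 − (0.1014) = -2.1286; log[Au³⁺] = -2.1286 / 2 = -1.0643; [Au³⁺] = 10^(-1.0643) ≈ 0.086 M.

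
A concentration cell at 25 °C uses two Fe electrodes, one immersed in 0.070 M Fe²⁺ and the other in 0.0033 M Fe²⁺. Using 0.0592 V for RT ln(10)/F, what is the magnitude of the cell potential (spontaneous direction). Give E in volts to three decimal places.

For a concentration cell E°cell = 0. The 0.070 M side is the cathode (reduction is favoured where [Fe²⁺] is higher).
With n = 2, E = −(0.0592/2) log([Fe²⁺]ₐₙ/[Fe²⁺]꜀ₐₜ) = −(0.0592/2) log(0.0033/0.07) = −(0.0592/2)(-1.327) = +0.039 V.

+0.039 V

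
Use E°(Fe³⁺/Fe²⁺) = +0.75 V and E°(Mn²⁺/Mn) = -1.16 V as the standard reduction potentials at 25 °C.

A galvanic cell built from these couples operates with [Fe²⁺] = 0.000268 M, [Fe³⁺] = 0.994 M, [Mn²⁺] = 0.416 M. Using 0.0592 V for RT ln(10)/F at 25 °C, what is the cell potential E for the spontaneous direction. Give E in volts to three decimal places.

+2.133 V

Fe³⁺/Fe²⁺ is the cathode (higher E°), Mn²⁺/Mn the anode: E°cell = +0.75 − (-1.16) = +1.91 V, n = 2.
Overall: 2 Fe³⁺(aq) + Mn(s) → 2 Fe²⁺(aq) + Mn²⁺(aq)
Q = [Fe²⁺]^2·[Mn²⁺] / ([Fe³⁺]^2); log Q = -7.519.
E = E° − (0.0592/n) log Q = +1.91 − (0.0592/2)(-7.519) = +2.133 V.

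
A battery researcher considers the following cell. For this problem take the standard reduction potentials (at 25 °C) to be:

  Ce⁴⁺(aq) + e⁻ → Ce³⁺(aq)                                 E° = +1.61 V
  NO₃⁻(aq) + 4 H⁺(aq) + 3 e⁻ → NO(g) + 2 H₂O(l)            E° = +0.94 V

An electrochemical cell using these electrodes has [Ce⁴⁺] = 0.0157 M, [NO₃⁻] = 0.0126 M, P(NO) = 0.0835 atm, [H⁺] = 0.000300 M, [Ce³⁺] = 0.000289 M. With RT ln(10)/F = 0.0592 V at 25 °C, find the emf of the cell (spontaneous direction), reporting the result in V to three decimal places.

Ce⁴⁺/Ce³⁺ is the cathode (higher E°), NO₃⁻/NO the anode: E°cell = +1.61 − (+0.94) = +0.67 V, n = 3.
Overall: 3 Ce⁴⁺(aq) + NO(g) + 2 H₂O(l) → 3 Ce³⁺(aq) + NO₃⁻(aq) + 4 H⁺(aq)
Q = [Ce³⁺]^3·[NO₃⁻]·[H⁺]^4 / ([Ce⁴⁺]^3·P(NO)); log Q = -20.118.
E = E° − (0.0592/n) log Q = +0.67 − (0.0592/3)(-20.118) = +1.067 V.

+1.067 V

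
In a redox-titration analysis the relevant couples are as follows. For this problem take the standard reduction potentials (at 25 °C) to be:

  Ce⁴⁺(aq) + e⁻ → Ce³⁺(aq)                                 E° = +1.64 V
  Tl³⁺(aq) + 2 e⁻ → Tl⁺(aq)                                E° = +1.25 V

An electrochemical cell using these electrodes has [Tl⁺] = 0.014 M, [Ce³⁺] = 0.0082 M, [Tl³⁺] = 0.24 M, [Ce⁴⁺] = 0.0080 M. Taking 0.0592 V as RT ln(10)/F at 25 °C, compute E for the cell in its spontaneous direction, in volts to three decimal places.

Ce⁴⁺/Ce³⁺ is the cathode (higher E°), Tl³⁺/Tl⁺ the anode: E°cell = +1.64 − (+1.25) = +0.39 V, n = 2.
Overall: 2 Ce⁴⁺(aq) + Tl⁺(aq) → 2 Ce³⁺(aq) + Tl³⁺(aq)
Q = [Ce³⁺]^2·[Tl³⁺] / ([Ce⁴⁺]^2·[Tl⁺]); log Q = 1.256.
E = E° − (0.0592/n) log Q = +0.39 − (0.0592/2)(1.256) = +0.353 V.

+0.353 V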